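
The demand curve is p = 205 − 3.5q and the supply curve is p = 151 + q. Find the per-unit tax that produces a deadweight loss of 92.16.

Competitive equilibrium: 205 − 3.5q = 151 + q → q* = 12, p* = 163.
A tax t gives Δq = t/4.5 and wedge t, so DWL = t²/9.
t²/9 = 92.16 → t² = 829.44 → t = 28.8.

28.8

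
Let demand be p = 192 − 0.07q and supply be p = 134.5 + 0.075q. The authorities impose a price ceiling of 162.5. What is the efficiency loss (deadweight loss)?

39.08

Competitive equilibrium: 192 − 0.07q = 134.5 + 0.075q → q* = 396.5517, p* = 164.2414.
At the ceiling p = 162.5, quantity supplied = (162.5 − 134.5)/0.075 = 373.3333.
Willingness to pay at q' = 373.3333: 192 − 0.07·373.3333 = 165.8667.
Δq = 396.5517 − 373.3333 = 23.2184; wedge = 165.8667 − 162.5 = 3.3667.
The triangle = ½ × 23.2184 × 3.3667 = 39.08.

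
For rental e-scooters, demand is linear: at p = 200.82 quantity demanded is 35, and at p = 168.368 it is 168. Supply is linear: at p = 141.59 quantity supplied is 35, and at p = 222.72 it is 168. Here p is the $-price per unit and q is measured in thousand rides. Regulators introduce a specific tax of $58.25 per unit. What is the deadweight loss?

Demand slope = (168.368 − 200.82)/(168 − 35) = −0.244, so p = 209.36 − 0.244q.
Supply slope = (222.72 − 141.59)/(168 − 35) = 0.61, so p = 120.24 + 0.61q.
Competitive equilibrium: 209.36 − 0.244q = 120.24 + 0.61q → q* = 104.356, p* = 183.8971.
With the tax, the buyer price exceeds the seller price by 58.25: (209.36 − 0.244q) − (120.24 + 0.61q) = 58.25 → q' = 36.1475.
Δq = 104.356 − 36.1475 = 68.2085; the wedge equals the tax, 58.25.
The triangle = ½ × 68.2085 × 58.25 = $1986.57 thousand.

$1986.57 thousand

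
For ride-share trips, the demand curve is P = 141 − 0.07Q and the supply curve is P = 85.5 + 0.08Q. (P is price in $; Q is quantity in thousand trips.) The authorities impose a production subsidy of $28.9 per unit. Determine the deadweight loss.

Competitive equilibrium: 141 − 0.07Q = 85.5 + 0.08Q → Q* = 370, P* = 115.1.
The subsidy lowers effective supply by 28.9: P = 56.6 + 0.08Q.
New quantity: 141 − 0.07Q = 56.6 + 0.08Q → Q' = 562.6667.
Overproduction ΔQ = 562.6667 − 370 = 192.6667; wedge = subsidy = 28.9.
DWL = ½ × 192.6667 × 28.9 = $2784.03 thousand.

$2784.03 thousand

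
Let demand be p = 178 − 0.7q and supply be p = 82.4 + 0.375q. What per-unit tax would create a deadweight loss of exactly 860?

Competitive equilibrium: 178 − 0.7q = 82.4 + 0.375q → q* = 88.9302, p* = 115.7488.
A tax t gives Δq = t/1.075 and wedge t, so DWL = t²/2.15.
t²/2.15 = 860 → t² = 1849 → t = 43.

43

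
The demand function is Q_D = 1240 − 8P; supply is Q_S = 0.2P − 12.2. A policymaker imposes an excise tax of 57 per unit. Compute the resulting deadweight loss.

In inverse form: demand P = 155 − 0.125Q, supply P = 61 + 5Q.
Competitive equilibrium: 155 − 0.125Q = 61 + 5Q → Q* = 18.3415, P* = 152.7073.
With the tax, the buyer price exceeds the seller price by 57: (155 − 0.125Q) − (61 + 5Q) = 57 → Q' = 7.2195.
ΔQ = 18.3415 − 7.2195 = 11.122; the wedge equals the tax, 57.
The triangle = ½ × 11.122 × 57 = 316.98.

316.98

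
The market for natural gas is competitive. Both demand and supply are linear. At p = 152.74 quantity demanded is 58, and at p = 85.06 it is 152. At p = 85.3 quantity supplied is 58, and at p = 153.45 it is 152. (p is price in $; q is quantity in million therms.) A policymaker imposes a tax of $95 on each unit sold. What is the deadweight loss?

Demand slope = (85.06 − 152.74)/(152 − 58) = −0.72, so p = 194.5 − 0.72q.
Supply slope = (153.45 − 85.3)/(152 − 58) = 0.725, so p = 43.25 + 0.725q.
Competitive equilibrium: 194.5 − 0.72q = 43.25 + 0.725q → q* = 104.6713, p* = 119.1367.
With the tax, the buyer price exceeds the seller price by 95: (194.5 − 0.72q) − (43.25 + 0.725q) = 95 → q' = 38.9273.
Δq = 104.6713 − 38.9273 = 65.744; the wedge equals the tax, 95.
DWL = ½ × 65.744 × 95 = $3122.84 million.

$3122.84 million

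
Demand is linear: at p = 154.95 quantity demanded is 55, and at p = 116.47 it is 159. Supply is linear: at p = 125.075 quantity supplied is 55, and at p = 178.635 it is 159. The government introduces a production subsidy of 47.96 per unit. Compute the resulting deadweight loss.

1299.53

Demand slope = (116.47 − 154.95)/(159 − 55) = −0.37, so p = 175.3 − 0.37q.
Supply slope = (178.635 − 125.075)/(159 − 55) = 0.515, so p = 96.75 + 0.515q.
Competitive equilibrium: 175.3 − 0.37q = 96.75 + 0.515q → q* = 88.7571, p* = 142.4599.
The subsidy lowers effective supply by 47.96: p = 48.79 + 0.515q.
New quantity: 175.3 − 0.37q = 48.79 + 0.515q → q' = 142.9492.
Overproduction Δq = 142.9492 − 88.7571 = 54.1921; wedge = subsidy = 47.96.
Welfare loss = ½ × 54.1921 × 47.96 = 1299.53.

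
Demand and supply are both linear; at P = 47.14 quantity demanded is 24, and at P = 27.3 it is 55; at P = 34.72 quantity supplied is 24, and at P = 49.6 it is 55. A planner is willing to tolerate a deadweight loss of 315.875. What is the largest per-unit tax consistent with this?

Demand slope = (27.3 − 47.14)/(55 − 24) = −0.64, so P = 62.5 − 0.64Q.
Supply slope = (49.6 − 34.72)/(55 − 24) = 0.48, so P = 23.2 + 0.48Q.
Competitive equilibrium: 62.5 − 0.64Q = 23.2 + 0.48Q → Q* = 35.0893, P* = 40.0429.
A tax t gives ΔQ = t/1.12 and wedge t, so DWL = t²/2.24.
t²/2.24 = 315.875 → t² = 707.56 → t = 26.6.

26.6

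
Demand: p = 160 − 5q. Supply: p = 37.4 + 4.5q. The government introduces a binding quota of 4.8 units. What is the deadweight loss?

Competitive equilibrium: 160 − 5q = 37.4 + 4.5q → q* = 12.9053, p* = 95.4737.
At q = 4.8: demand price = 160 − 5·4.8 = 136; supply price = 37.4 + 4.5·4.8 = 59.
Δq = 12.9053 − 4.8 = 8.1053; wedge = 136 − 59 = 77.
Deadweight loss = ½ × 8.1053 × 77 = 312.05.

312.05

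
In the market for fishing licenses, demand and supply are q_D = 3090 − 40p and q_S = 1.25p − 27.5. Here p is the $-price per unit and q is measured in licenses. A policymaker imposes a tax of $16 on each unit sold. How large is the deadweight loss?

$155.15

In inverse form: demand p = 77.25 − 0.025q, supply p = 22 + 0.8q.
Competitive equilibrium: 77.25 − 0.025q = 22 + 0.8q → q* = 66.9697, p* = 75.5758.
With the tax, the buyer price exceeds the seller price by 16: (77.25 − 0.025q) − (22 + 0.8q) = 16 → q' = 47.5758.
Δq = 66.9697 − 47.5758 = 19.3939; the wedge equals the tax, 16.
Deadweight loss = ½ × 19.3939 × 16 = $155.15.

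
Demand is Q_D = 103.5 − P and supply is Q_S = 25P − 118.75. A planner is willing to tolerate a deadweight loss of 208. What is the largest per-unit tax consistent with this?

20.8

In inverse form: demand P = 103.5 − Q, supply P = 4.75 + 0.04Q.
Competitive equilibrium: 103.5 − Q = 4.75 + 0.04Q → Q* = 94.9519, P* = 8.5481.
A tax t gives ΔQ = t/1.04 and wedge t, so DWL = t²/2.08.
t²/2.08 = 208 → t² = 432.64 → t = 20.8.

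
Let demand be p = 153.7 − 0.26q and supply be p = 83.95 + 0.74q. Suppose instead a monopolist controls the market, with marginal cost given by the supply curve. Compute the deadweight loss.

103.58

Competitive equilibrium: 153.7 − 0.26q = 83.95 + 0.74q → q* = 69.75, p* = 135.565.
Marginal revenue: MR = 153.7 − 0.52q. Set MR = MC: 153.7 − 0.52q = 83.95 + 0.74q → q_m = 55.3571.
Price p_m = 153.7 − 0.26·55.3571 = 139.3072; MC(q_m) = 83.95 + 0.74·55.3571 = 124.9143.
Competitive q* = 69.75, so Δq = 14.3929; wedge = 139.3072 − 124.9143 = 14.3929.
DWL = ½ × 14.3929 × 14.3929 = 103.58.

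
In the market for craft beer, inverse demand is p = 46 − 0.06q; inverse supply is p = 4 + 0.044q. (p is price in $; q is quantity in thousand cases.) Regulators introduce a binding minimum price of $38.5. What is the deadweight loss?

$4043.27 thousand

Competitive equilibrium: 46 − 0.06q = 4 + 0.044q → q* = 403.8462, p* = 21.7692.
At the floor p = 38.5, quantity demanded = (46 − 38.5)/0.06 = 125.
Sellers' marginal cost at q' = 125: 4 + 0.044·125 = 9.5.
Δq = 403.8462 − 125 = 278.8462; wedge = 38.5 − 9.5 = 29.
The triangle = ½ × 278.8462 × 29 = $4043.27 thousand.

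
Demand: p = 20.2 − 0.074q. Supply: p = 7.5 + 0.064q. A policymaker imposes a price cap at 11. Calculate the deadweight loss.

Competitive equilibrium: 20.2 − 0.074q = 7.5 + 0.064q → q* = 92.029, p* = 13.3899.
At the ceiling p = 11, quantity supplied = (11 − 7.5)/0.064 = 54.6875.
Willingness to pay at q' = 54.6875: 20.2 − 0.074·54.6875 = 16.1531.
Δq = 92.029 − 54.6875 = 37.3415; wedge = 16.1531 − 11 = 5.1531.
The triangle = ½ × 37.3415 × 5.1531 = 96.21.

96.21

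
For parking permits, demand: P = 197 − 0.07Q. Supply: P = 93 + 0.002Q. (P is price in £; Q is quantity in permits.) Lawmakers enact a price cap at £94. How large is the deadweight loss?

£32111.11

Competitive equilibrium: 197 − 0.07Q = 93 + 0.002Q → Q* = 1444.4444, P* = 95.8889.
At the ceiling P = 94, quantity supplied = (94 − 93)/0.002 = 500.
Willingness to pay at Q' = 500: 197 − 0.07·500 = 162.
ΔQ = 1444.4444 − 500 = 944.4444; wedge = 162 − 94 = 68.
Welfare loss = ½ × 944.4444 × 68 = £32111.11.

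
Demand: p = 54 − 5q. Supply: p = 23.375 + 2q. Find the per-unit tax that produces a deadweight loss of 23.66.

18.2

Competitive equilibrium: 54 − 5q = 23.375 + 2q → q* = 4.375, p* = 32.125.
A tax t gives Δq = t/7 and wedge t, so DWL = t²/14.
t²/14 = 23.66 → t² = 331.24 → t = 18.2.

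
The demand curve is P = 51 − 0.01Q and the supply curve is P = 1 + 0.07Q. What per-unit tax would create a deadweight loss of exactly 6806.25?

33

Competitive equilibrium: 51 − 0.01Q = 1 + 0.07Q → Q* = 625, P* = 44.75.
A tax t gives ΔQ = t/0.08 and wedge t, so DWL = t²/0.16.
t²/0.16 = 6806.25 → t² = 1089 → t = 33.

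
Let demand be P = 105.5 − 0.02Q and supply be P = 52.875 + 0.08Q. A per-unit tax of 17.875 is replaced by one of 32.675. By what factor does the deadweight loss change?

Competitive equilibrium: 105.5 − 0.02Q = 52.875 + 0.08Q → Q* = 526.25, P* = 94.975.
For a per-unit tax t: ΔQ = t/0.1, so DWL = ½·t·(t/0.1) = t²/0.2.
At t = 17.875: DWL = 1597.578. At t = 32.675: DWL = 5338.278.
Ratio = (32.675/17.875)² = 3.341.

3.341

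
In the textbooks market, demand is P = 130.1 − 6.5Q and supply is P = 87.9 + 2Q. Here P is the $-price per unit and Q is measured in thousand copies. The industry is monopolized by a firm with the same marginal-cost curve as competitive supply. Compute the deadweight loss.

$19.67 thousand

Competitive equilibrium: 130.1 − 6.5Q = 87.9 + 2Q → Q* = 4.9647, P* = 97.8294.
Marginal revenue: MR = 130.1 − 13Q. Set MR = MC: 130.1 − 13Q = 87.9 + 2Q → Q_m = 2.8133.
Price P_m = 130.1 − 6.5·2.8133 = 111.8136; MC(Q_m) = 87.9 + 2·2.8133 = 93.5266.
Competitive Q* = 4.9647, so ΔQ = 2.1514; wedge = 111.8136 − 93.5266 = 18.287.
DWL = ½ × 2.1514 × 18.287 = $19.67 thousand.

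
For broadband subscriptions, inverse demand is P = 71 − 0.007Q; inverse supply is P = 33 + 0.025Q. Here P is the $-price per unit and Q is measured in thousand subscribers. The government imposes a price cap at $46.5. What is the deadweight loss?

$6708.10 thousand

Competitive equilibrium: 71 − 0.007Q = 33 + 0.025Q → Q* = 1187.5, P* = 62.6875.
At the ceiling P = 46.5, quantity supplied = (46.5 − 33)/0.025 = 540.
Willingness to pay at Q' = 540: 71 − 0.007·540 = 67.22.
ΔQ = 1187.5 − 540 = 647.5; wedge = 67.22 − 46.5 = 20.72.
Deadweight loss = ½ × 647.5 × 20.72 = $6708.10 thousand.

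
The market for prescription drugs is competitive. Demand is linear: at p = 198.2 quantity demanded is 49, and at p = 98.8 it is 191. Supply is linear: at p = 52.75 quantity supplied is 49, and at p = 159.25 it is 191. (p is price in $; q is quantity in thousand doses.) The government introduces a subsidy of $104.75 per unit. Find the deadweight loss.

$3783.64 thousand

Demand slope = (98.8 − 198.2)/(191 − 49) = −0.7, so p = 232.5 − 0.7q.
Supply slope = (159.25 − 52.75)/(191 − 49) = 0.75, so p = 16 + 0.75q.
Competitive equilibrium: 232.5 − 0.7q = 16 + 0.75q → q* = 149.3103, p* = 127.9828.
The subsidy lowers effective supply by 104.75: p = 0.75q − 88.75.
New quantity: 232.5 − 0.7q = 0.75q − 88.75 → q' = 221.5517.
Overproduction Δq = 221.5517 − 149.3103 = 72.2414; wedge = subsidy = 104.75.
The triangle = ½ × 72.2414 × 104.75 = $3783.64 thousand.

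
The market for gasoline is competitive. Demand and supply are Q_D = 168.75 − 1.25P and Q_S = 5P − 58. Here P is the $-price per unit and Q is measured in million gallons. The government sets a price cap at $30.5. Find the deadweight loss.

$417.605 million

In inverse form: demand P = 135 − 0.8Q, supply P = 11.6 + 0.2Q.
Competitive equilibrium: 135 − 0.8Q = 11.6 + 0.2Q → Q* = 123.4, P* = 36.28.
At the ceiling P = 30.5, quantity supplied = (30.5 − 11.6)/0.2 = 94.5.
Willingness to pay at Q' = 94.5: 135 − 0.8·94.5 = 59.4.
ΔQ = 123.4 − 94.5 = 28.9; wedge = 59.4 − 30.5 = 28.9.
DWL = ½ × 28.9 × 28.9 = $417.605 million.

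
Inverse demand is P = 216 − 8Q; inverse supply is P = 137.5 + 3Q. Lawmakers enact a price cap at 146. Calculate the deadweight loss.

Competitive equilibrium: 216 − 8Q = 137.5 + 3Q → Q* = 7.1364, P* = 158.9091.
At the ceiling P = 146, quantity supplied = (146 − 137.5)/3 = 2.8333.
Willingness to pay at Q' = 2.8333: 216 − 8·2.8333 = 193.3336.
ΔQ = 7.1364 − 2.8333 = 4.3031; wedge = 193.3336 − 146 = 47.3336.
Welfare loss = ½ × 4.3031 × 47.3336 = 101.84.

101.84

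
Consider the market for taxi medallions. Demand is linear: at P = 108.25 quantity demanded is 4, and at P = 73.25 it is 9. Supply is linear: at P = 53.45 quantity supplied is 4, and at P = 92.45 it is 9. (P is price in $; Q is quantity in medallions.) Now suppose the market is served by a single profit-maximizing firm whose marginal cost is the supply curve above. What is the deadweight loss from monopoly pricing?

$45.27

Demand slope = (73.25 − 108.25)/(9 − 4) = −7, so P = 136.25 − 7Q.
Supply slope = (92.45 − 53.45)/(9 − 4) = 7.8, so P = 22.25 + 7.8Q.
Competitive equilibrium: 136.25 − 7Q = 22.25 + 7.8Q → Q* = 7.7027, P* = 82.3311.
Marginal revenue: MR = 136.25 − 14Q. Set MR = MC: 136.25 − 14Q = 22.25 + 7.8Q → Q_m = 5.2294.
Price P_m = 136.25 − 7·5.2294 = 99.6442; MC(Q_m) = 22.25 + 7.8·5.2294 = 63.0393.
Competitive Q* = 7.7027, so ΔQ = 2.4733; wedge = 99.6442 − 63.0393 = 36.6049.
Deadweight loss = ½ × 2.4733 × 36.6049 = $45.27.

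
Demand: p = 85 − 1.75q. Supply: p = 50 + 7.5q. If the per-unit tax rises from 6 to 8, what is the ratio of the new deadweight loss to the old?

Competitive equilibrium: 85 − 1.75q = 50 + 7.5q → q* = 3.7838, p* = 78.3784.
For a per-unit tax t: Δq = t/9.25, so DWL = ½·t·(t/9.25) = t²/18.5.
At t = 6: DWL = 1.946. At t = 8: DWL = 3.459.
Ratio = (8/6)² = 1.778.

1.778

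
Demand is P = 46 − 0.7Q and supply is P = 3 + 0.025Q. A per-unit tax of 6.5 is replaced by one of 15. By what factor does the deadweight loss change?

Competitive equilibrium: 46 − 0.7Q = 3 + 0.025Q → Q* = 59.3103, P* = 4.4828.
For a per-unit tax t: ΔQ = t/0.725, so DWL = ½·t·(t/0.725) = t²/1.45.
At t = 6.5: DWL = 29.138. At t = 15: DWL = 155.172.
Ratio = (15/6.5)² = 5.325.

5.325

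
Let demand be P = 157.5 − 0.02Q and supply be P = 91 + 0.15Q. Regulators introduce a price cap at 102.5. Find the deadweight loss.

8407.90

Competitive equilibrium: 157.5 − 0.02Q = 91 + 0.15Q → Q* = 391.1765, P* = 149.6765.
At the ceiling P = 102.5, quantity supplied = (102.5 − 91)/0.15 = 76.6667.
Willingness to pay at Q' = 76.6667: 157.5 − 0.02·76.6667 = 155.9667.
ΔQ = 391.1765 − 76.6667 = 314.5098; wedge = 155.9667 − 102.5 = 53.4667.
Deadweight loss = ½ × 314.5098 × 53.4667 = 8407.90.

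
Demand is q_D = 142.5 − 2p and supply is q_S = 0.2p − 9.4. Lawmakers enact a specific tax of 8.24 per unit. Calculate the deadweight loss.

In inverse form: demand p = 71.25 − 0.5q, supply p = 47 + 5q.
Competitive equilibrium: 71.25 − 0.5q = 47 + 5q → q* = 4.4091, p* = 69.0455.
With the tax, the buyer price exceeds the seller price by 8.24: (71.25 − 0.5q) − (47 + 5q) = 8.24 → q' = 2.9109.
Δq = 4.4091 − 2.9109 = 1.4982; the wedge equals the tax, 8.24.
Welfare loss = ½ × 1.4982 × 8.24 = 6.17.

6.17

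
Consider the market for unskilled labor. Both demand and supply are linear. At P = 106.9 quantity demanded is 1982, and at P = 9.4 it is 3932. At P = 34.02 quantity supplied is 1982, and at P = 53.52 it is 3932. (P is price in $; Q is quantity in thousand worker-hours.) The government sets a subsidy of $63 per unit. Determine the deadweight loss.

$33075 thousand

Demand slope = (9.4 − 106.9)/(3932 − 1982) = −0.05, so P = 206 − 0.05Q.
Supply slope = (53.52 − 34.02)/(3932 − 1982) = 0.01, so P = 14.2 + 0.01Q.
Competitive equilibrium: 206 − 0.05Q = 14.2 + 0.01Q → Q* = 3196.6667, P* = 46.1667.
The subsidy lowers effective supply by 63: P = 0.01Q − 48.8.
New quantity: 206 − 0.05Q = 0.01Q − 48.8 → Q' = 4246.6667.
Overproduction ΔQ = 4246.6667 − 3196.6667 = 1050; wedge = subsidy = 63.
The triangle = ½ × 1050 × 63 = $33075 thousand.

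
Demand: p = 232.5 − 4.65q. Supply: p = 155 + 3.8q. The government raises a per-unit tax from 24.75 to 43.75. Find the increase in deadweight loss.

Competitive equilibrium: 232.5 − 4.65q = 155 + 3.8q → q* = 9.1716, p* = 189.8521.
For a per-unit tax t: Δq = t/8.45, so DWL = ½·t·(t/8.45) = t²/16.9.
At t = 24.75: DWL = 36.246. At t = 43.75: DWL = 113.258.
Increase = 113.258 − 36.246 = 77.01.

77.01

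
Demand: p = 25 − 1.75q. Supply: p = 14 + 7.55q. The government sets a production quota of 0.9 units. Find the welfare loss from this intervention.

0.37

Competitive equilibrium: 25 − 1.75q = 14 + 7.55q → q* = 1.1828, p* = 22.9301.
At q = 0.9: demand price = 25 − 1.75·0.9 = 23.425; supply price = 14 + 7.55·0.9 = 20.795.
Δq = 1.1828 − 0.9 = 0.2828; wedge = 23.425 − 20.795 = 2.63.
Deadweight loss = ½ × 0.2828 × 2.63 = 0.37.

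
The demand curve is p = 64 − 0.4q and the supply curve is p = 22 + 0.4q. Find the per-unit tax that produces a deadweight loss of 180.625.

17

Competitive equilibrium: 64 − 0.4q = 22 + 0.4q → q* = 52.5, p* = 43.
A tax t gives Δq = t/0.8 and wedge t, so DWL = t²/1.6.
t²/1.6 = 180.625 → t² = 289 → t = 17.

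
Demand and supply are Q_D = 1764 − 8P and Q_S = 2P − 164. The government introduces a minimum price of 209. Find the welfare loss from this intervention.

In inverse form: demand P = 220.5 − 0.125Q, supply P = 82 + 0.5Q.
Competitive equilibrium: 220.5 − 0.125Q = 82 + 0.5Q → Q* = 221.6, P* = 192.8.
At the floor P = 209, quantity demanded = (220.5 − 209)/0.125 = 92.
Sellers' marginal cost at Q' = 92: 82 + 0.5·92 = 128.
ΔQ = 221.6 − 92 = 129.6; wedge = 209 − 128 = 81.
The triangle = ½ × 129.6 × 81 = 5248.80.

5248.80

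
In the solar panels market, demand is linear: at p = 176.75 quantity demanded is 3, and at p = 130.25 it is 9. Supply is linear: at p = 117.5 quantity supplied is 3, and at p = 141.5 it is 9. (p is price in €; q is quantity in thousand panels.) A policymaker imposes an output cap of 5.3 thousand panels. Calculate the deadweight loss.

€44.19 thousand

Demand slope = (130.25 − 176.75)/(9 − 3) = −7.75, so p = 200 − 7.75q.
Supply slope = (141.5 − 117.5)/(9 − 3) = 4, so p = 105.5 + 4q.
Competitive equilibrium: 200 − 7.75q = 105.5 + 4q → q* = 8.0426, p* = 137.6702.
At q = 5.3: demand price = 200 − 7.75·5.3 = 158.925; supply price = 105.5 + 4·5.3 = 126.7.
Δq = 8.0426 − 5.3 = 2.7426; wedge = 158.925 − 126.7 = 32.225.
Deadweight loss = ½ × 2.7426 × 32.225 = €44.19 thousand.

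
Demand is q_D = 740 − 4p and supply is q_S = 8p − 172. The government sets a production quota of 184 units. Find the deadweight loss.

11907

In inverse form: demand p = 185 − 0.25q, supply p = 21.5 + 0.125q.
Competitive equilibrium: 185 − 0.25q = 21.5 + 0.125q → q* = 436, p* = 76.
At q = 184: demand price = 185 − 0.25·184 = 139; supply price = 21.5 + 0.125·184 = 44.5.
Δq = 436 − 184 = 252; wedge = 139 − 44.5 = 94.5.
The triangle = ½ × 252 × 94.5 = 11907.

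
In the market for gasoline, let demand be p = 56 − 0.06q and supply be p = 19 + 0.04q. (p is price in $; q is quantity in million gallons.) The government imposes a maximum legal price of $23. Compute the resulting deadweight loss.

$3645 million

Competitive equilibrium: 56 − 0.06q = 19 + 0.04q → q* = 370, p* = 33.8.
At the ceiling p = 23, quantity supplied = (23 − 19)/0.04 = 100.
Willingness to pay at q' = 100: 56 − 0.06·100 = 50.
Δq = 370 − 100 = 270; wedge = 50 − 23 = 27.
Deadweight loss = ½ × 270 × 27 = $3645 million.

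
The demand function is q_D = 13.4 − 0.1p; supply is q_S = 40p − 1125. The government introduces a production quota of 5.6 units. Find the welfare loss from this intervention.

In inverse form: demand p = 134 − 10q, supply p = 28.125 + 0.025q.
Competitive equilibrium: 134 − 10q = 28.125 + 0.025q → q* = 10.5611, p* = 28.389.
At q = 5.6: demand price = 134 − 10·5.6 = 78; supply price = 28.125 + 0.025·5.6 = 28.265.
Δq = 10.5611 − 5.6 = 4.9611; wedge = 78 − 28.265 = 49.735.
The triangle = ½ × 4.9611 × 49.735 = 123.37.

123.37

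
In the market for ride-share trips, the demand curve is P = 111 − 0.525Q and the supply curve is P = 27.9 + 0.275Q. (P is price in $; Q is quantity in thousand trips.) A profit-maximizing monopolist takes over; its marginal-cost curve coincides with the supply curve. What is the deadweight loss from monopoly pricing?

Competitive equilibrium: 111 − 0.525Q = 27.9 + 0.275Q → Q* = 103.875, P* = 56.4656.
Marginal revenue: MR = 111 − 1.05Q. Set MR = MC: 111 − 1.05Q = 27.9 + 0.275Q → Q_m = 62.717.
Price P_m = 111 − 0.525·62.717 = 78.0736; MC(Q_m) = 27.9 + 0.275·62.717 = 45.1472.
Competitive Q* = 103.875, so ΔQ = 41.158; wedge = 78.0736 − 45.1472 = 32.9264.
DWL = ½ × 41.158 × 32.9264 = $677.59 thousand.

$677.59 thousand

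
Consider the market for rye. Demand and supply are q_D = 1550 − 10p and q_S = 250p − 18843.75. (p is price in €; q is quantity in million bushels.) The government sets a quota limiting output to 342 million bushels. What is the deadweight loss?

€9331.82 million

In inverse form: demand p = 155 − 0.1q, supply p = 75.375 + 0.004q.
Competitive equilibrium: 155 − 0.1q = 75.375 + 0.004q → q* = 765.625, p* = 78.4375.
At q = 342: demand price = 155 − 0.1·342 = 120.8; supply price = 75.375 + 0.004·342 = 76.743.
Δq = 765.625 − 342 = 423.625; wedge = 120.8 − 76.743 = 44.057.
The triangle = ½ × 423.625 × 44.057 = €9331.82 million.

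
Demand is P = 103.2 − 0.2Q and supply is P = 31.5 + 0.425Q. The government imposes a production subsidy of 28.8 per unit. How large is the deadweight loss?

663.552

Competitive equilibrium: 103.2 − 0.2Q = 31.5 + 0.425Q → Q* = 114.72, P* = 80.256.
The subsidy lowers effective supply by 28.8: P = 2.7 + 0.425Q.
New quantity: 103.2 − 0.2Q = 2.7 + 0.425Q → Q' = 160.8.
Overproduction ΔQ = 160.8 − 114.72 = 46.08; wedge = subsidy = 28.8.
Welfare loss = ½ × 46.08 × 28.8 = 663.552.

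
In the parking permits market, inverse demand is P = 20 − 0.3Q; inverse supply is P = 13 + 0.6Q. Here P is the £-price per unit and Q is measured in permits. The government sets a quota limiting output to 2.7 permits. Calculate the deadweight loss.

Competitive equilibrium: 20 − 0.3Q = 13 + 0.6Q → Q* = 7.7778, P* = 17.6667.
At Q = 2.7: demand price = 20 − 0.3·2.7 = 19.19; supply price = 13 + 0.6·2.7 = 14.62.
ΔQ = 7.7778 − 2.7 = 5.0778; wedge = 19.19 − 14.62 = 4.57.
DWL = ½ × 5.0778 × 4.57 = £11.60.

£11.60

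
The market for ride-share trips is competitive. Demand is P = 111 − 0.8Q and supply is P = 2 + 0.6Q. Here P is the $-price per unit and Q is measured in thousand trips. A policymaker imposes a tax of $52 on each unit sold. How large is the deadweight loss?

$965.71 thousand

Competitive equilibrium: 111 − 0.8Q = 2 + 0.6Q → Q* = 77.8571, P* = 48.7143.
With the tax, the buyer price exceeds the seller price by 52: (111 − 0.8Q) − (2 + 0.6Q) = 52 → Q' = 40.7143.
ΔQ = 77.8571 − 40.7143 = 37.1428; the wedge equals the tax, 52.
Deadweight loss = ½ × 37.1428 × 52 = $965.71 thousand.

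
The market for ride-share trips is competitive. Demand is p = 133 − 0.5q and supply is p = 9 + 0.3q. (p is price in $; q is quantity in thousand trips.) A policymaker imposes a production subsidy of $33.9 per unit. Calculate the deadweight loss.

$718.26 thousand

Competitive equilibrium: 133 − 0.5q = 9 + 0.3q → q* = 155, p* = 55.5.
The subsidy lowers effective supply by 33.9: p = 0.3q − 24.9.
New quantity: 133 − 0.5q = 0.3q − 24.9 → q' = 197.375.
Overproduction Δq = 197.375 − 155 = 42.375; wedge = subsidy = 33.9.
Welfare loss = ½ × 42.375 × 33.9 = $718.26 thousand.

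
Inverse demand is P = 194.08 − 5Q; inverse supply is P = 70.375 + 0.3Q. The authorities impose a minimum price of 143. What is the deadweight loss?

Competitive equilibrium: 194.08 − 5Q = 70.375 + 0.3Q → Q* = 23.3406, P* = 77.3772.
At the floor P = 143, quantity demanded = (194.08 − 143)/5 = 10.216.
Sellers' marginal cost at Q' = 10.216: 70.375 + 0.3·10.216 = 73.4398.
ΔQ = 23.3406 − 10.216 = 13.1246; wedge = 143 − 73.4398 = 69.5602.
Welfare loss = ½ × 13.1246 × 69.5602 = 456.47.

456.47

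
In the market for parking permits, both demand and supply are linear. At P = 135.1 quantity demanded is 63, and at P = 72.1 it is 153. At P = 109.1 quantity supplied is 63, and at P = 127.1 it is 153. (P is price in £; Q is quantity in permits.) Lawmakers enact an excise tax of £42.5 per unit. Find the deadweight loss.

Demand slope = (72.1 − 135.1)/(153 − 63) = −0.7, so P = 179.2 − 0.7Q.
Supply slope = (127.1 − 109.1)/(153 − 63) = 0.2, so P = 96.5 + 0.2Q.
Competitive equilibrium: 179.2 − 0.7Q = 96.5 + 0.2Q → Q* = 91.8889, P* = 114.8778.
With the tax, the buyer price exceeds the seller price by 42.5: (179.2 − 0.7Q) − (96.5 + 0.2Q) = 42.5 → Q' = 44.6667.
ΔQ = 91.8889 − 44.6667 = 47.2222; the wedge equals the tax, 42.5.
Welfare loss = ½ × 47.2222 × 42.5 = £1003.47.

£1003.47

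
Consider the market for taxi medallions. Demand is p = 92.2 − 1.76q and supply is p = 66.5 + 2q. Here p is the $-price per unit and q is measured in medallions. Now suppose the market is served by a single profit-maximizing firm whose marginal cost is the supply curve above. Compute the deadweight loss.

Competitive equilibrium: 92.2 − 1.76q = 66.5 + 2q → q* = 6.8351, p* = 80.1702.
Marginal revenue: MR = 92.2 − 3.52q. Set MR = MC: 92.2 − 3.52q = 66.5 + 2q → q_m = 4.6558.
Price p_m = 92.2 − 1.76·4.6558 = 84.0058; MC(q_m) = 66.5 + 2·4.6558 = 75.8116.
Competitive q* = 6.8351, so Δq = 2.1793; wedge = 84.0058 − 75.8116 = 8.1942.
Welfare loss = ½ × 2.1793 × 8.1942 = $8.93.

$8.93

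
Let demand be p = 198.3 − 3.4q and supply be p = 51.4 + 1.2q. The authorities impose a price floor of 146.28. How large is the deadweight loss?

Competitive equilibrium: 198.3 − 3.4q = 51.4 + 1.2q → q* = 31.9348, p* = 89.7217.
At the floor p = 146.28, quantity demanded = (198.3 − 146.28)/3.4 = 15.3.
Sellers' marginal cost at q' = 15.3: 51.4 + 1.2·15.3 = 69.76.
Δq = 31.9348 − 15.3 = 16.6348; wedge = 146.28 − 69.76 = 76.52.
The triangle = ½ × 16.6348 × 76.52 = 636.45.

636.45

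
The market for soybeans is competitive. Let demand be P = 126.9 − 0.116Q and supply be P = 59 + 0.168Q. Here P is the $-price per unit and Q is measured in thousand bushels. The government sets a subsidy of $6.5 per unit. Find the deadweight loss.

Competitive equilibrium: 126.9 − 0.116Q = 59 + 0.168Q → Q* = 239.0845, P* = 99.1662.
The subsidy lowers effective supply by 6.5: P = 52.5 + 0.168Q.
New quantity: 126.9 − 0.116Q = 52.5 + 0.168Q → Q' = 261.9718.
Overproduction ΔQ = 261.9718 − 239.0845 = 22.8873; wedge = subsidy = 6.5.
Welfare loss = ½ × 22.8873 × 6.5 = $74.38 thousand.

$74.38 thousand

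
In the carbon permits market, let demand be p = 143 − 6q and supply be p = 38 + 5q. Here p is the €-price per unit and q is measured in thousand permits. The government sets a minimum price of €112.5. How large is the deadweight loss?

Competitive equilibrium: 143 − 6q = 38 + 5q → q* = 9.5455, p* = 85.7273.
At the floor p = 112.5, quantity demanded = (143 − 112.5)/6 = 5.0833.
Sellers' marginal cost at q' = 5.0833: 38 + 5·5.0833 = 63.4165.
Δq = 9.5455 − 5.0833 = 4.4622; wedge = 112.5 − 63.4165 = 49.0835.
DWL = ½ × 4.4622 × 49.0835 = €109.51 thousand.

€109.51 thousand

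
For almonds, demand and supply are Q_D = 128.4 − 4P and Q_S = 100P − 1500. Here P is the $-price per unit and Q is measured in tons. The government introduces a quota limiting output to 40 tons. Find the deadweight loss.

$86.33

In inverse form: demand P = 32.1 − 0.25Q, supply P = 15 + 0.01Q.
Competitive equilibrium: 32.1 − 0.25Q = 15 + 0.01Q → Q* = 65.7692, P* = 15.6577.
At Q = 40: demand price = 32.1 − 0.25·40 = 22.1; supply price = 15 + 0.01·40 = 15.4.
ΔQ = 65.7692 − 40 = 25.7692; wedge = 22.1 − 15.4 = 6.7.
Welfare loss = ½ × 25.7692 × 6.7 = $86.33.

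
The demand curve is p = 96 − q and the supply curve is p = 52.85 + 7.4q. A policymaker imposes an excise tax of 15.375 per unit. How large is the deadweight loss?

14.07

Competitive equilibrium: 96 − q = 52.85 + 7.4q → q* = 5.1369, p* = 90.8631.
With the tax, the buyer price exceeds the seller price by 15.375: (96 − q) − (52.85 + 7.4q) = 15.375 → q' = 3.3065.
Δq = 5.1369 − 3.3065 = 1.8304; the wedge equals the tax, 15.375.
Deadweight loss = ½ × 1.8304 × 15.375 = 14.07.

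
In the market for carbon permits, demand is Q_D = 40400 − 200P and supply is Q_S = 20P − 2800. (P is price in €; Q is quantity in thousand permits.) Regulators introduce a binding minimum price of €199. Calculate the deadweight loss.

€7645.45 thousand

In inverse form: demand P = 202 − 0.005Q, supply P = 140 + 0.05Q.
Competitive equilibrium: 202 − 0.005Q = 140 + 0.05Q → Q* = 1127.2727, P* = 196.3636.
At the floor P = 199, quantity demanded = (202 − 199)/0.005 = 600.
Sellers' marginal cost at Q' = 600: 140 + 0.05·600 = 170.
ΔQ = 1127.2727 − 600 = 527.2727; wedge = 199 − 170 = 29.
Welfare loss = ½ × 527.2727 × 29 = €7645.45 thousand.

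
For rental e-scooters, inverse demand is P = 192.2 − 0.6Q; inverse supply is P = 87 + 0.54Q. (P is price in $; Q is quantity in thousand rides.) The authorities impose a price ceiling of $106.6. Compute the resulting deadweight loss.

$1786.52 thousand

Competitive equilibrium: 192.2 − 0.6Q = 87 + 0.54Q → Q* = 92.2807, P* = 136.8316.
At the ceiling P = 106.6, quantity supplied = (106.6 − 87)/0.54 = 36.2963.
Willingness to pay at Q' = 36.2963: 192.2 − 0.6·36.2963 = 170.4222.
ΔQ = 92.2807 − 36.2963 = 55.9844; wedge = 170.4222 − 106.6 = 63.8222.
Deadweight loss = ½ × 55.9844 × 63.8222 = $1786.52 thousand.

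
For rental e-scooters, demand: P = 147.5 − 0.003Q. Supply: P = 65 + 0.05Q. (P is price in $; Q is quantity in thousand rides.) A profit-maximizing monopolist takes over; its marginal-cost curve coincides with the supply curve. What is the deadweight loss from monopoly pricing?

$184.28 thousand

Competitive equilibrium: 147.5 − 0.003Q = 65 + 0.05Q → Q* = 1556.6038, P* = 142.8302.
Marginal revenue: MR = 147.5 − 0.006Q. Set MR = MC: 147.5 − 0.006Q = 65 + 0.05Q → Q_m = 1473.2143.
Price P_m = 147.5 − 0.003·1473.2143 = 143.0804; MC(Q_m) = 65 + 0.05·1473.2143 = 138.6607.
Competitive Q* = 1556.6038, so ΔQ = 83.3895; wedge = 143.0804 − 138.6607 = 4.4197.
DWL = ½ × 83.3895 × 4.4197 = $184.28 thousand.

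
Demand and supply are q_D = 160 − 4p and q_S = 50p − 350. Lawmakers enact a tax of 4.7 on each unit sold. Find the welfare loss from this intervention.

In inverse form: demand p = 40 − 0.25q, supply p = 7 + 0.02q.
Competitive equilibrium: 40 − 0.25q = 7 + 0.02q → q* = 122.2222, p* = 9.4444.
With the tax, the buyer price exceeds the seller price by 4.7: (40 − 0.25q) − (7 + 0.02q) = 4.7 → q' = 104.8148.
Δq = 122.2222 − 104.8148 = 17.4074; the wedge equals the tax, 4.7.
DWL = ½ × 17.4074 × 4.7 = 40.91.

40.91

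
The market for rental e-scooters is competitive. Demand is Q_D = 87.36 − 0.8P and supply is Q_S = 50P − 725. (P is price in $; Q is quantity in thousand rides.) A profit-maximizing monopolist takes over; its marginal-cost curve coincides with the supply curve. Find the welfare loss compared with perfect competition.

In inverse form: demand P = 109.2 − 1.25Q, supply P = 14.5 + 0.02Q.
Competitive equilibrium: 109.2 − 1.25Q = 14.5 + 0.02Q → Q* = 74.5669, P* = 15.9913.
Marginal revenue: MR = 109.2 − 2.5Q. Set MR = MC: 109.2 − 2.5Q = 14.5 + 0.02Q → Q_m = 37.5794.
Price P_m = 109.2 − 1.25·37.5794 = 62.2258; MC(Q_m) = 14.5 + 0.02·37.5794 = 15.2516.
Competitive Q* = 74.5669, so ΔQ = 36.9875; wedge = 62.2258 − 15.2516 = 46.9742.
The triangle = ½ × 36.9875 × 46.9742 = $868.73 thousand.

$868.73 thousand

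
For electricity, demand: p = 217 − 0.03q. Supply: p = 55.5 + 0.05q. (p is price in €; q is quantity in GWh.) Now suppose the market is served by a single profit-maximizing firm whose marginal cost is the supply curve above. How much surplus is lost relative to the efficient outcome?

€12125.01

Competitive equilibrium: 217 − 0.03q = 55.5 + 0.05q → q* = 2018.75, p* = 156.4375.
Marginal revenue: MR = 217 − 0.06q. Set MR = MC: 217 − 0.06q = 55.5 + 0.05q → q_m = 1468.18182.
Price p_m = 217 − 0.03·1468.18182 = 172.95455; MC(q_m) = 55.5 + 0.05·1468.18182 = 128.90909.
Competitive q* = 2018.75, so Δq = 550.56818; wedge = 172.95455 − 128.90909 = 44.04546.
Deadweight loss = ½ × 550.56818 × 44.04546 = €12125.01.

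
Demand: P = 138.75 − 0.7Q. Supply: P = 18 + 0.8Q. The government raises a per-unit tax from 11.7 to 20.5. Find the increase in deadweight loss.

94.45

Competitive equilibrium: 138.75 − 0.7Q = 18 + 0.8Q → Q* = 80.5, P* = 82.4.
For a per-unit tax t: ΔQ = t/1.5, so DWL = ½·t·(t/1.5) = t²/3.
At t = 11.7: DWL = 45.63. At t = 20.5: DWL = 140.083.
Increase = 140.083 − 45.63 = 94.45.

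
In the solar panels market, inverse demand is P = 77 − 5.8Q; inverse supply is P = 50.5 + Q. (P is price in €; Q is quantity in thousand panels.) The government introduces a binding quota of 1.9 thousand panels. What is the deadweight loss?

Competitive equilibrium: 77 − 5.8Q = 50.5 + Q → Q* = 3.8971, P* = 54.3971.
At Q = 1.9: demand price = 77 − 5.8·1.9 = 65.98; supply price = 50.5 + 1·1.9 = 52.4.
ΔQ = 3.8971 − 1.9 = 1.9971; wedge = 65.98 − 52.4 = 13.58.
The triangle = ½ × 1.9971 × 13.58 = €13.56 thousand.

€13.56 thousand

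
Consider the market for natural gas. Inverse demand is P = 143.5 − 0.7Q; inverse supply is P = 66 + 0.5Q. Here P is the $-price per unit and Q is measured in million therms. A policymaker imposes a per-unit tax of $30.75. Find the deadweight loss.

$393.98 million

Competitive equilibrium: 143.5 − 0.7Q = 66 + 0.5Q → Q* = 64.5833, P* = 98.2917.
With the tax, the buyer price exceeds the seller price by 30.75: (143.5 − 0.7Q) − (66 + 0.5Q) = 30.75 → Q' = 38.9583.
ΔQ = 64.5833 − 38.9583 = 25.625; the wedge equals the tax, 30.75.
DWL = ½ × 25.625 × 30.75 = $393.98 million.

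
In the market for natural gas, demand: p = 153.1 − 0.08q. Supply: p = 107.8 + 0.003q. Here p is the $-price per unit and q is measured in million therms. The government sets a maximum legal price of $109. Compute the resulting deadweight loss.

$881.99 million

Competitive equilibrium: 153.1 − 0.08q = 107.8 + 0.003q → q* = 545.7831, p* = 109.4373.
At the ceiling p = 109, quantity supplied = (109 − 107.8)/0.003 = 400.
Willingness to pay at q' = 400: 153.1 − 0.08·400 = 121.1.
Δq = 545.7831 − 400 = 145.7831; wedge = 121.1 − 109 = 12.1.
Deadweight loss = ½ × 145.7831 × 12.1 = $881.99 million.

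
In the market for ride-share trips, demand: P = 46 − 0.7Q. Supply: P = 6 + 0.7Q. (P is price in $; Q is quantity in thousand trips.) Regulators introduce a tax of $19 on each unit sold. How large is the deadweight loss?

$128.93 thousand

Competitive equilibrium: 46 − 0.7Q = 6 + 0.7Q → Q* = 28.5714, P* = 26.
With the tax, the buyer price exceeds the seller price by 19: (46 − 0.7Q) − (6 + 0.7Q) = 19 → Q' = 15.
ΔQ = 28.5714 − 15 = 13.5714; the wedge equals the tax, 19.
Deadweight loss = ½ × 13.5714 × 19 = $128.93 thousand.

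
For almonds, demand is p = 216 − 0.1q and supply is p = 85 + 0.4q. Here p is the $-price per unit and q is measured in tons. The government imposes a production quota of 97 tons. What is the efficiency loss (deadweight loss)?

Competitive equilibrium: 216 − 0.1q = 85 + 0.4q → q* = 262, p* = 189.8.
At q = 97: demand price = 216 − 0.1·97 = 206.3; supply price = 85 + 0.4·97 = 123.8.
Δq = 262 − 97 = 165; wedge = 206.3 − 123.8 = 82.5.
DWL = ½ × 165 × 82.5 = $6806.25.

$6806.25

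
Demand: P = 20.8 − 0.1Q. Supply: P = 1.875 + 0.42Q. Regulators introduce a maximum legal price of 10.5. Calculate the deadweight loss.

65.39

Competitive equilibrium: 20.8 − 0.1Q = 1.875 + 0.42Q → Q* = 36.3942, P* = 17.1606.
At the ceiling P = 10.5, quantity supplied = (10.5 − 1.875)/0.42 = 20.5357.
Willingness to pay at Q' = 20.5357: 20.8 − 0.1·20.5357 = 18.7464.
ΔQ = 36.3942 − 20.5357 = 15.8585; wedge = 18.7464 − 10.5 = 8.2464.
Deadweight loss = ½ × 15.8585 × 8.2464 = 65.39.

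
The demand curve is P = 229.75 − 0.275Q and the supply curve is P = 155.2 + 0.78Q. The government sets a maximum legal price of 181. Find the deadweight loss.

Competitive equilibrium: 229.75 − 0.275Q = 155.2 + 0.78Q → Q* = 70.6635, P* = 210.3175.
At the ceiling P = 181, quantity supplied = (181 − 155.2)/0.78 = 33.0769.
Willingness to pay at Q' = 33.0769: 229.75 − 0.275·33.0769 = 220.6539.
ΔQ = 70.6635 − 33.0769 = 37.5866; wedge = 220.6539 − 181 = 39.6539.
The triangle = ½ × 37.5866 × 39.6539 = 745.23.

745.23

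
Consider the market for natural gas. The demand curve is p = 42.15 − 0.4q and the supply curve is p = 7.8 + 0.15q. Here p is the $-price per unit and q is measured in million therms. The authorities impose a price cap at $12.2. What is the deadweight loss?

$301.68 million

Competitive equilibrium: 42.15 − 0.4q = 7.8 + 0.15q → q* = 62.4545, p* = 17.1682.
At the ceiling p = 12.2, quantity supplied = (12.2 − 7.8)/0.15 = 29.3333.
Willingness to pay at q' = 29.3333: 42.15 − 0.4·29.3333 = 30.4167.
Δq = 62.4545 − 29.3333 = 33.1212; wedge = 30.4167 − 12.2 = 18.2167.
The triangle = ½ × 33.1212 × 18.2167 = $301.68 million.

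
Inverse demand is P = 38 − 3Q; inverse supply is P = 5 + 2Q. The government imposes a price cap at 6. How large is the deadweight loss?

93.025

Competitive equilibrium: 38 − 3Q = 5 + 2Q → Q* = 6.6, P* = 18.2.
At the ceiling P = 6, quantity supplied = (6 − 5)/2 = 0.5.
Willingness to pay at Q' = 0.5: 38 − 3·0.5 = 36.5.
ΔQ = 6.6 − 0.5 = 6.1; wedge = 36.5 − 6 = 30.5.
Welfare loss = ½ × 6.1 × 30.5 = 93.025.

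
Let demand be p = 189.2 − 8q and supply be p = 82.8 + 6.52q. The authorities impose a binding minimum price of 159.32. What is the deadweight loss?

Competitive equilibrium: 189.2 − 8q = 82.8 + 6.52q → q* = 7.3278, p* = 130.5774.
At the floor p = 159.32, quantity demanded = (189.2 − 159.32)/8 = 3.735.
Sellers' marginal cost at q' = 3.735: 82.8 + 6.52·3.735 = 107.1522.
Δq = 7.3278 − 3.735 = 3.5928; wedge = 159.32 − 107.1522 = 52.1678.
DWL = ½ × 3.5928 × 52.1678 = 93.71.

93.71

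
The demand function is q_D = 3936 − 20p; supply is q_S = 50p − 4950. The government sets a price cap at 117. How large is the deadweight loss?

8650.29

In inverse form: demand p = 196.8 − 0.05q, supply p = 99 + 0.02q.
Competitive equilibrium: 196.8 − 0.05q = 99 + 0.02q → q* = 1397.1429, p* = 126.9429.
At the ceiling p = 117, quantity supplied = (117 − 99)/0.02 = 900.
Willingness to pay at q' = 900: 196.8 − 0.05·900 = 151.8.
Δq = 1397.1429 − 900 = 497.1429; wedge = 151.8 − 117 = 34.8.
DWL = ½ × 497.1429 × 34.8 = 8650.29.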